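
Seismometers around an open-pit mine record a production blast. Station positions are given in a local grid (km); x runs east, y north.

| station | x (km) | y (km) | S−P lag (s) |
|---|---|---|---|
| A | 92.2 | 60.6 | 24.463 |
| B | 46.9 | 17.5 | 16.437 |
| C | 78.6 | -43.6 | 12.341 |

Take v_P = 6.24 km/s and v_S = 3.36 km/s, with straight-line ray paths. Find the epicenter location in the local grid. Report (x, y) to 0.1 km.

Distance from S−P lag: d = Δt · v_P v_S / (v_P − v_S) = Δt · (6.24·3.36)/(6.24−3.36) ≈ 7.2800·Δt.
So d_A = 178.09, d_B = 119.66, d_C = 89.84 km.
Circle about each station: (x − 92.2)² + (y − 60.6)² = 178.09²; (x − 46.9)² + (y − 17.5)² = 119.66²; (x − 78.6)² + (y + 43.6)² = 89.84².
Subtracting the A equation from the B and C equations removes the quadratic terms:
-90.6 x − 86.2 y = 7730.19
-27.2 x − 208.4 y = 19550.54
Solving the 2×2 system: x ≈ 4.5, y ≈ -94.4 km.
Check against A (with the unrounded x, y): √((x − 92.2)²+(y − 60.6)²) = 178.09 ≈ 178.09 km. ✓

(4.5, -94.4)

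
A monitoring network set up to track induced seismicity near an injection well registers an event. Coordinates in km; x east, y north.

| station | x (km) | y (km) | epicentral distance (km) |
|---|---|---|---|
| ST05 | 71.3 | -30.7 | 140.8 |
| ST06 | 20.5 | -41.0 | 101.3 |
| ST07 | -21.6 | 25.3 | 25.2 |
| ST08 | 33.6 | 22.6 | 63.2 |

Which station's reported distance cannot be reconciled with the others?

Solve using three stations at a time. Using ST06, ST07, ST08 (subtract circle equations pairwise → linear system) gives (x, y) ≈ (-23.1, 50.4).
Distances from that point to each station vs reported:
  ST05: calculated 124.5 vs reported 140.8 → residual 16.3 km
  ST06: calculated 101.3 vs reported 101.3 → residual 0.0 km
  ST07: calculated 25.2 vs reported 25.2 → residual 0.0 km
  ST08: calculated 63.2 vs reported 63.2 → residual 0.0 km
ST06, ST07, ST08 are mutually consistent (residuals ≈ 0); ST05 is off by 16.3 km.

ST05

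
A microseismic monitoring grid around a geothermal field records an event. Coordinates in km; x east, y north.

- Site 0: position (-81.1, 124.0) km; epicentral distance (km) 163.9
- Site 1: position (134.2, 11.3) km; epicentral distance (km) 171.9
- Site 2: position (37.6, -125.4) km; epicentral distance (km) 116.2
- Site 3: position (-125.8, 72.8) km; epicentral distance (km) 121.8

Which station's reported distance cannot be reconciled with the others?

Site 3

Solve using three stations at a time. Using Site 0, Site 1, Site 2 (subtract circle equations pairwise → linear system) gives (x, y) ≈ (-32.1, -32.4).
Distances from that point to each station vs reported:
  Site 0: calculated 163.9 vs reported 163.9 → residual 0.0 km
  Site 1: calculated 171.9 vs reported 171.9 → residual 0.0 km
  Site 2: calculated 116.2 vs reported 116.2 → residual 0.0 km
  Site 3: calculated 140.9 vs reported 121.8 → residual 19.1 km
Site 0, Site 1, Site 2 are mutually consistent (residuals ≈ 0); Site 3 is off by 19.1 km.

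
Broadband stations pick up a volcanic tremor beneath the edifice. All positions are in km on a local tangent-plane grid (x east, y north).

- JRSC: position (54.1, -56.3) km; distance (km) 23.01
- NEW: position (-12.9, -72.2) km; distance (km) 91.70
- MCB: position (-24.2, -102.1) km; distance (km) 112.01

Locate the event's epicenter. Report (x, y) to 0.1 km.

(77.0, -54.1)

Circle about each station: (x − 54.1)² + (y + 56.3)² = 23.01²; (x + 12.9)² + (y + 72.2)² = 91.70²; (x + 24.2)² + (y + 102.1)² = 112.01².
Subtracting the JRSC equation from the NEW and MCB equations removes the quadratic terms:
-134.0 x − 31.8 y = -8596.68
-156.6 x − 91.6 y = -7103.23
Solving the 2×2 system: x ≈ 77.0, y ≈ -54.1 km.
Check against JRSC (with the unrounded x, y): √((x − 54.1)²+(y + 56.3)²) = 22.99 ≈ 23.01 km. ✓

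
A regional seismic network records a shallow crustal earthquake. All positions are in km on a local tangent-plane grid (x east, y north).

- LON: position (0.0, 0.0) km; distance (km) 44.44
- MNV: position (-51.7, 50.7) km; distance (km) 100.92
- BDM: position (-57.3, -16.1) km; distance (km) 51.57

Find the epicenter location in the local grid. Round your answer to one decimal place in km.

(-13.0, -42.5)

Circle about each station: x² + y² = 44.44²; (x + 51.7)² + (y − 50.7)² = 100.92²; (x + 57.3)² + (y + 16.1)² = 51.57².
Subtracting pairs of circle equations eliminates x²+y² and gives linear equations (the radical axes):
-103.4 x + 101.4 y = -2966.55
-114.6 x − 32.2 y = 2857.95
Solving the 2×2 system: x ≈ -13.0, y ≈ -42.5 km.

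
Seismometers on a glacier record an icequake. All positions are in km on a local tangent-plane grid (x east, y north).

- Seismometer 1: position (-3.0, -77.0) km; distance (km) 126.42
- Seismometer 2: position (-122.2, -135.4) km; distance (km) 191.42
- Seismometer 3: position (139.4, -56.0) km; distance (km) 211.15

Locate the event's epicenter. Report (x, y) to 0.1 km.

(-48.1, 41.1)

Circle about each station: (x + 3.0)² + (y + 77.0)² = 126.42²; (x + 122.2)² + (y + 135.4)² = 191.42²; (x − 139.4)² + (y + 56.0)² = 211.15².
Subtracting the Seismometer 1 equation from the Seismometer 2 and Seismometer 3 equations removes the quadratic terms:
-238.4 x − 116.8 y = 6668.40
284.8 x + 42.0 y = -11971.95
Solving the 2×2 system: x ≈ -48.1, y ≈ 41.1 km.
Check against Seismometer 1 (with the unrounded x, y): √((x + 3.0)²+(y + 77.0)²) = 126.39 ≈ 126.42 km. ✓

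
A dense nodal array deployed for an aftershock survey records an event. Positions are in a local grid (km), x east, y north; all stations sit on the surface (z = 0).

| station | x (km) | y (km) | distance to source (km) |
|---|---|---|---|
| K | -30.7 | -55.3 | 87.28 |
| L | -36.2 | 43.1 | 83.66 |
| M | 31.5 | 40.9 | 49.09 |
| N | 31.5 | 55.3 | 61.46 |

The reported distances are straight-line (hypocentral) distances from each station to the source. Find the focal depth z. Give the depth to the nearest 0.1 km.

depth ≈ 28.0 km

Each station gives a sphere (x−x_i)² + (y−y_i)² + z² = d_i² (stations at z=0).
Subtracting the K sphere from L and M: z² cancels, leaving linear equations in x and y:
-11.0 x + 196.8 y = -213.73
124.4 x + 192.4 y = 3872.45
Solving: x ≈ 30.198, y ≈ 0.602 km (keep extra digits for the depth step; rounded: 30.2, 0.6).
Then from the K sphere: z² = 87.28² − (x + 30.7)² − (y + 55.3)² with x = 30.198, y = 0.602, so z ≈ 28.004 ≈ 28.0 km.
Check against N (with the unrounded solution): distance 61.46 ≈ 61.46 km. ✓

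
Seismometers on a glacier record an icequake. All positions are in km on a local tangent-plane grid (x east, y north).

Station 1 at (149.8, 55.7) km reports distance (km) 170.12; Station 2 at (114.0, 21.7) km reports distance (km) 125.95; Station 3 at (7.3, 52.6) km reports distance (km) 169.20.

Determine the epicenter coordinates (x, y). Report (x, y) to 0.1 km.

Circle about each station: (x − 149.8)² + (y − 55.7)² = 170.12²; (x − 114.0)² + (y − 21.7)² = 125.95²; (x − 7.3)² + (y − 52.6)² = 169.20².
Subtracting the Station 1 equation from the Station 2 and Station 3 equations removes the quadratic terms:
-71.6 x − 68.0 y = 1001.77
-285.0 x − 6.2 y = -22410.31
Solving the 2×2 system: x ≈ 80.8, y ≈ -99.8 km.
Check against Station 1 (with the unrounded x, y): √((x − 149.8)²+(y − 55.7)²) = 170.13 ≈ 170.12 km. ✓

(80.8, -99.8)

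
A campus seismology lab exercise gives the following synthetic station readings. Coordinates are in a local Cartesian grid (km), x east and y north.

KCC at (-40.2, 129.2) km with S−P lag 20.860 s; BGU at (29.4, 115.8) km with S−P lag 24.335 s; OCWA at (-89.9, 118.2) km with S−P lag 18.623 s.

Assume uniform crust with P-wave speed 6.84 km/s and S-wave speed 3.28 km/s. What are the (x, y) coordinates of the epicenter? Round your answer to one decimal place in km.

Distance from S−P lag: d = Δt · v_P v_S / (v_P − v_S) = Δt · (6.84·3.28)/(6.84−3.28) ≈ 6.3020·Δt.
So d_KCC = 131.46, d_BGU = 153.36, d_OCWA = 117.36 km.
Circle about each station: (x + 40.2)² + (y − 129.2)² = 131.46²; (x − 29.4)² + (y − 115.8)² = 153.36²; (x + 89.9)² + (y − 118.2)² = 117.36².
Subtracting the KCC equation from the BGU and OCWA equations removes the quadratic terms:
139.2 x − 26.8 y = -10272.24
-99.4 x − 22.0 y = 7252.93
Solving the 2×2 system: x ≈ -73.4, y ≈ 2.0 km.
Check against KCC (with the unrounded x, y): √((x + 40.2)²+(y − 129.2)²) = 131.46 ≈ 131.46 km. ✓

-73.4 km east, 2.0 km north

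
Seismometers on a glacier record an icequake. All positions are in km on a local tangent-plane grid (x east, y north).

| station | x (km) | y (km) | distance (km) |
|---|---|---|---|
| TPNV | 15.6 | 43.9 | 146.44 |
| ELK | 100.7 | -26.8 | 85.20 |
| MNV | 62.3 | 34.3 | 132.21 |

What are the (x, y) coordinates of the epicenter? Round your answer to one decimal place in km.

(53.3, -97.6)

Circle about each station: (x − 15.6)² + (y − 43.9)² = 146.44²; (x − 100.7)² + (y + 26.8)² = 85.20²; (x − 62.3)² + (y − 34.3)² = 132.21².
Subtracting the TPNV equation from the ELK and MNV equations removes the quadratic terms:
170.2 x − 141.4 y = 22873.79
93.4 x − 19.2 y = 6852.40
Solving the 2×2 system: x ≈ 53.3, y ≈ -97.6 km.
Check against TPNV (with the unrounded x, y): √((x − 15.6)²+(y − 43.9)²) = 146.45 ≈ 146.44 km. ✓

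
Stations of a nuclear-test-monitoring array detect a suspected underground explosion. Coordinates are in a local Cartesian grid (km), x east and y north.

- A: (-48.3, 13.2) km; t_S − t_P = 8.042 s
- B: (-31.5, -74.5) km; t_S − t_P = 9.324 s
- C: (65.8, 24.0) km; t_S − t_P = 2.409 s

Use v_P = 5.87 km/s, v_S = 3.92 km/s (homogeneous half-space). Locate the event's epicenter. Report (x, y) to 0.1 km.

46.1 km east, 3.5 km north

Distance from S−P lag: d = Δt · v_P v_S / (v_P − v_S) = Δt · (5.87·3.92)/(5.87−3.92) ≈ 11.8002·Δt.
So d_A = 94.90, d_B = 110.03, d_C = 28.43 km.
Circle about each station: (x + 48.3)² + (y − 13.2)² = 94.90²; (x + 31.5)² + (y + 74.5)² = 110.03²; (x − 65.8)² + (y − 24.0)² = 28.43².
Subtracting the A equation from the B and C equations removes the quadratic terms:
33.6 x − 175.4 y = 934.78
228.2 x + 21.6 y = 10596.26
Solving the 2×2 system: x ≈ 46.1, y ≈ 3.5 km.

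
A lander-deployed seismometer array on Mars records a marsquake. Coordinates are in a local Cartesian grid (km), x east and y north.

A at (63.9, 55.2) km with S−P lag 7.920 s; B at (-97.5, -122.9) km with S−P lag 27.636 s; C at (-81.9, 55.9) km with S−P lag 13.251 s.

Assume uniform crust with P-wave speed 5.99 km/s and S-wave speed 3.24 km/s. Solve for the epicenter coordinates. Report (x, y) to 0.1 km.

x ≈ 10.2 km, y ≈ 39.7 km

Distance from S−P lag: d = Δt · v_P v_S / (v_P − v_S) = Δt · (5.99·3.24)/(5.99−3.24) ≈ 7.0573·Δt.
So d_A = 55.89, d_B = 195.04, d_C = 93.52 km.
Circle about each station: (x − 63.9)² + (y − 55.2)² = 55.89²; (x + 97.5)² + (y + 122.9)² = 195.04²; (x + 81.9)² + (y − 55.9)² = 93.52².
Subtracting the A equation from the B and C equations removes the quadratic terms:
-322.8 x − 356.2 y = -17436.50
-291.6 x + 1.4 y = -2920.13
Solving the 2×2 system: x ≈ 10.2, y ≈ 39.7 km.
Check against A (with the unrounded x, y): √((x − 63.9)²+(y − 55.2)²) = 55.89 ≈ 55.89 km. ✓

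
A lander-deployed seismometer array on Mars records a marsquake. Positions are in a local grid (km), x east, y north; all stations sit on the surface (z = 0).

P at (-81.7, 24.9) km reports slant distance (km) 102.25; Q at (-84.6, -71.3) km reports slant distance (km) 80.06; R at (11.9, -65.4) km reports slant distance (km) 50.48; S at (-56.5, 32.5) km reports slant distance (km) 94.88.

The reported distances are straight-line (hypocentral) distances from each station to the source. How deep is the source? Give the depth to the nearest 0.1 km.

Each station gives a sphere (x−x_i)² + (y−y_i)² + z² = d_i² (stations at z=0).
Subtracting the P sphere from Q and R: z² cancels, leaving linear equations in x and y:
-5.8 x − 192.4 y = 8991.41
187.2 x − 180.6 y = 5030.70
Solving: x ≈ -17.697, y ≈ -46.199 km (keep extra digits for the depth step; rounded: -17.7, -46.2).
Then from the P sphere: z² = 102.25² − (x + 81.7)² − (y − 24.9)² with x = -17.697, y = -46.199, so z ≈ 36.106 ≈ 36.1 km.

z ≈ 36.1 km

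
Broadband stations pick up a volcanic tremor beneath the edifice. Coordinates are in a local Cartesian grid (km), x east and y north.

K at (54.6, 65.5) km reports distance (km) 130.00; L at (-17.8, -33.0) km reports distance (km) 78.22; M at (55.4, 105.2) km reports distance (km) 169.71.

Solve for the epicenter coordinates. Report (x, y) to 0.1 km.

Circle about each station: (x − 54.6)² + (y − 65.5)² = 130.00²; (x + 17.8)² + (y + 33.0)² = 78.22²; (x − 55.4)² + (y − 105.2)² = 169.71².
Subtracting the K equation from the L and M equations removes the quadratic terms:
-144.8 x − 197.0 y = 4916.06
1.6 x + 79.4 y = -5036.69
Solving the 2×2 system: x ≈ 53.8, y ≈ -64.5 km.
Check against K (with the unrounded x, y): √((x − 54.6)²+(y − 65.5)²) = 130.02 ≈ 130.00 km. ✓

(53.8, -64.5)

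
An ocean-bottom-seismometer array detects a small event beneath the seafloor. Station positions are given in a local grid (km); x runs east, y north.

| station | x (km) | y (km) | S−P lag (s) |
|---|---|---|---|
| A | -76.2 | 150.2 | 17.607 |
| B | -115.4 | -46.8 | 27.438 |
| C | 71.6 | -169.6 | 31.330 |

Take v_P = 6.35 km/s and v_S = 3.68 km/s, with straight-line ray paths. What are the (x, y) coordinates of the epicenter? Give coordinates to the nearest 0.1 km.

(71.0, 104.6)

Distance from S−P lag: d = Δt · v_P v_S / (v_P − v_S) = Δt · (6.35·3.68)/(6.35−3.68) ≈ 8.7521·Δt.
So d_A = 154.10, d_B = 240.14, d_C = 274.20 km.
Circle about each station: (x + 76.2)² + (y − 150.2)² = 154.10²; (x + 115.4)² + (y + 46.8)² = 240.14²; (x − 71.6)² + (y + 169.6)² = 274.20².
Subtracting pairs of circle equations eliminates x²+y² and gives linear equations (the radical axes):
-78.4 x − 394.0 y = -46779.49
295.6 x − 639.6 y = -45914.59
Solving the 2×2 system: x ≈ 71.0, y ≈ 104.6 km.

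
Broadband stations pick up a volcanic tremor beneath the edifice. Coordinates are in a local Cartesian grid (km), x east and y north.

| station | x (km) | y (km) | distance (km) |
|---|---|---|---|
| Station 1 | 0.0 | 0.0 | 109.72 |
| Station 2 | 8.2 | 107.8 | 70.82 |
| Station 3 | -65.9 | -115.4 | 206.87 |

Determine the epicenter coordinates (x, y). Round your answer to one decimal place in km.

Circle about each station: x² + y² = 109.72²; (x − 8.2)² + (y − 107.8)² = 70.82²; (x + 65.9)² + (y + 115.4)² = 206.87².
Subtracting the Station 1 equation from the Station 2 and Station 3 equations removes the quadratic terms:
16.4 x + 215.6 y = 18711.09
-131.8 x − 230.8 y = -13096.75
Solving the 2×2 system: x ≈ -60.7, y ≈ 91.4 km.

-60.7 km east, 91.4 km north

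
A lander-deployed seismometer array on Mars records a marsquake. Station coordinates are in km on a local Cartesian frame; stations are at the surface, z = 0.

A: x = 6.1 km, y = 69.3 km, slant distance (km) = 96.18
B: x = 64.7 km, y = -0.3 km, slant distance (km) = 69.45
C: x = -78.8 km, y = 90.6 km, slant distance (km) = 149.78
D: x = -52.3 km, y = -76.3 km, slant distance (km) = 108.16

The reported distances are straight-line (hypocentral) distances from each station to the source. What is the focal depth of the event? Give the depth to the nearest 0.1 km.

Each station gives a sphere (x−x_i)² + (y−y_i)² + z² = d_i² (stations at z=0).
Subtracting the A sphere from B and C: z² cancels, leaving linear equations in x and y:
117.2 x − 139.2 y = 3773.77
-169.8 x + 42.6 y = -3605.36
Solving: x ≈ 18.296, y ≈ -11.706 km (keep extra digits for the depth step; rounded: 18.3, -11.7).
Then from the A sphere: z² = 96.18² − (x − 6.1)² − (y − 69.3)² with x = 18.296, y = -11.706, so z ≈ 50.397 ≈ 50.4 km.

z ≈ 50.4 km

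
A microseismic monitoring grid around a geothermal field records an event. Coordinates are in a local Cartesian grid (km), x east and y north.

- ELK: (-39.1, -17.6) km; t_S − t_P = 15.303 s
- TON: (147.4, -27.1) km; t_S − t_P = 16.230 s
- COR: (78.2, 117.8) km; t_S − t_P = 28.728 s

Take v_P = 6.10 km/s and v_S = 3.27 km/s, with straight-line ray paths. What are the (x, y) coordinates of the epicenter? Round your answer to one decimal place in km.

47.2 km east, -82.3 km north

Distance from S−P lag: d = Δt · v_P v_S / (v_P − v_S) = Δt · (6.10·3.27)/(6.10−3.27) ≈ 7.0484·Δt.
So d_ELK = 107.86, d_TON = 114.40, d_COR = 202.49 km.
Circle about each station: (x + 39.1)² + (y + 17.6)² = 107.86²; (x − 147.4)² + (y + 27.1)² = 114.40²; (x − 78.2)² + (y − 117.8)² = 202.49².
Subtracting pairs of circle equations eliminates x²+y² and gives linear equations (the radical axes):
373.0 x − 19.0 y = 19169.02
234.6 x + 270.8 y = -11214.91
Solving the 2×2 system: x ≈ 47.2, y ≈ -82.3 km.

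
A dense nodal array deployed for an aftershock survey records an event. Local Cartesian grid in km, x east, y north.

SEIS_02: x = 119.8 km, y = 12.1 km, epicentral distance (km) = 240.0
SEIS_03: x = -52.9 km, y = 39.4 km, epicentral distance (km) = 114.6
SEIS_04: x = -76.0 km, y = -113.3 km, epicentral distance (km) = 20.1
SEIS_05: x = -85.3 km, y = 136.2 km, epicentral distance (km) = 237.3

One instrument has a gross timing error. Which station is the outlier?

SEIS_03

Solve using three stations at a time. Using SEIS_02, SEIS_04, SEIS_05 (subtract circle equations pairwise → linear system) gives (x, y) ≈ (-91.9, -101.0).
Distances from that point to each station vs reported:
  SEIS_02: calculated 240.0 vs reported 240.0 → residual 0.0 km
  SEIS_03: calculated 145.7 vs reported 114.6 → residual 31.1 km
  SEIS_04: calculated 20.1 vs reported 20.1 → residual 0.0 km
  SEIS_05: calculated 237.3 vs reported 237.3 → residual 0.0 km
SEIS_02, SEIS_04, SEIS_05 are mutually consistent (residuals ≈ 0); SEIS_03 is off by 31.1 km.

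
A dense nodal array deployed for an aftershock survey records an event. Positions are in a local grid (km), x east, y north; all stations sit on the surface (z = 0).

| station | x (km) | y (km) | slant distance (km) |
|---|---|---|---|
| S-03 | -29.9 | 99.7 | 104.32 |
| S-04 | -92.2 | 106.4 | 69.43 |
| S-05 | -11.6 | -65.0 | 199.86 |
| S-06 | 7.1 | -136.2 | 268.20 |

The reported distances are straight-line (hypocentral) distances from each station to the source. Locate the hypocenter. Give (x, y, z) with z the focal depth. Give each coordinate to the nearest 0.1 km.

(-110.5, 95.6, 66.1)

Each station gives a sphere (x−x_i)² + (y−y_i)² + z² = d_i² (stations at z=0).
Subtracting the S-03 sphere from S-04 and S-05: z² cancels, leaving linear equations in x and y:
-124.6 x + 13.4 y = 15049.84
36.6 x − 329.4 y = -35535.90
Solving: x ≈ -110.504, y ≈ 95.602 km (keep extra digits for the depth step; rounded: -110.5, 95.6).
Then from the S-03 sphere: z² = 104.32² − (x + 29.9)² − (y − 99.7)² with x = -110.504, y = 95.602, so z ≈ 66.097 ≈ 66.1 km.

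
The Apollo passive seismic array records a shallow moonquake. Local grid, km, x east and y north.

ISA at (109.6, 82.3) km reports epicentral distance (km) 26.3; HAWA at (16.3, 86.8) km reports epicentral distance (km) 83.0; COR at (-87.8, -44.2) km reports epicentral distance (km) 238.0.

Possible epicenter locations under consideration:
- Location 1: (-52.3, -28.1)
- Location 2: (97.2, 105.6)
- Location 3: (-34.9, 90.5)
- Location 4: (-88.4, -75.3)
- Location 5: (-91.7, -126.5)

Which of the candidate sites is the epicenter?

Location 2

For each candidate, compare |candidate − station| to the reported distance:
Location 1: residuals ISA 169.7, HAWA 50.8, COR 199.0 → max 199.0 km
Location 2: residuals ISA 0.1, HAWA 0.1, COR 0.0 → max 0.1 km
Location 3: residuals ISA 118.4, HAWA 31.7, COR 93.3 → max 118.4 km
Location 4: residuals ISA 226.8, HAWA 110.0, COR 206.9 → max 226.8 km
Location 5: residuals ISA 263.7, HAWA 156.1, COR 155.6 → max 263.7 km
Only Location 2 has all residuals ≈ 0.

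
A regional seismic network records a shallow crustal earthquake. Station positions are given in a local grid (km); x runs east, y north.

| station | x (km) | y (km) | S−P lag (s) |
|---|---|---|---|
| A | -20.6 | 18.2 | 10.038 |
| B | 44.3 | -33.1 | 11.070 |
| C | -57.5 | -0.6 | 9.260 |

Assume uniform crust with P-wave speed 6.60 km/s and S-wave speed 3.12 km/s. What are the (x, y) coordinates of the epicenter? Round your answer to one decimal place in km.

Distance from S−P lag: d = Δt · v_P v_S / (v_P − v_S) = Δt · (6.60·3.12)/(6.60−3.12) ≈ 5.9172·Δt.
So d_A = 59.40, d_B = 65.50, d_C = 54.79 km.
Circle about each station: (x + 20.6)² + (y − 18.2)² = 59.40²; (x − 44.3)² + (y + 33.1)² = 65.50²; (x + 57.5)² + (y + 0.6)² = 54.79².
Subtracting pairs of circle equations eliminates x²+y² and gives linear equations (the radical axes):
129.8 x − 102.6 y = 1540.61
-73.8 x − 37.6 y = 3077.43
Solving the 2×2 system: x ≈ -20.7, y ≈ -41.2 km.

(-20.7, -41.2)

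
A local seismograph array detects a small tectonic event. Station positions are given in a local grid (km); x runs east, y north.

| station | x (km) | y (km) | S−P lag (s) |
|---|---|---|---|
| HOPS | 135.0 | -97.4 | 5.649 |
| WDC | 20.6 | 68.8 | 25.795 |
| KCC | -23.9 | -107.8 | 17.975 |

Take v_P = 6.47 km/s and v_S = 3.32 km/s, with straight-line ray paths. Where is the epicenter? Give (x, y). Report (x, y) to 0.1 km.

(97.3, -89.5)

Distance from S−P lag: d = Δt · v_P v_S / (v_P − v_S) = Δt · (6.47·3.32)/(6.47−3.32) ≈ 6.8192·Δt.
So d_HOPS = 38.52, d_WDC = 175.90, d_KCC = 122.57 km.
Circle about each station: (x − 135.0)² + (y + 97.4)² = 38.52²; (x − 20.6)² + (y − 68.8)² = 175.90²; (x + 23.9)² + (y + 107.8)² = 122.57².
Subtracting pairs of circle equations eliminates x²+y² and gives linear equations (the radical axes):
-228.8 x + 332.4 y = -52010.98
-317.8 x − 20.8 y = -29059.32
Solving the 2×2 system: x ≈ 97.3, y ≈ -89.5 km.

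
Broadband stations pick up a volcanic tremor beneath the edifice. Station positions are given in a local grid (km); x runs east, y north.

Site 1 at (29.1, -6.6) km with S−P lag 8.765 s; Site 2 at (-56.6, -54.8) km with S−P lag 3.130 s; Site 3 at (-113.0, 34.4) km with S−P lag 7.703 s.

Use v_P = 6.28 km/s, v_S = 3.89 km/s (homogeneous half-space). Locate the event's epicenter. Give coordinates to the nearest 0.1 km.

Distance from S−P lag: d = Δt · v_P v_S / (v_P − v_S) = Δt · (6.28·3.89)/(6.28−3.89) ≈ 10.2214·Δt.
So d_Site 1 = 89.59, d_Site 2 = 31.99, d_Site 3 = 78.74 km.
Circle about each station: (x − 29.1)² + (y + 6.6)² = 89.59²; (x + 56.6)² + (y + 54.8)² = 31.99²; (x + 113.0)² + (y − 34.4)² = 78.74².
Subtracting pairs of circle equations eliminates x²+y² and gives linear equations (the radical axes):
-171.4 x − 96.4 y = 12319.24
-284.2 x + 82.0 y = 14888.37
Solving the 2×2 system: x ≈ -59.0, y ≈ -22.9 km.
Check against Site 1 (with the unrounded x, y): √((x − 29.1)²+(y + 6.6)²) = 89.59 ≈ 89.59 km. ✓

-59.0 km east, -22.9 km north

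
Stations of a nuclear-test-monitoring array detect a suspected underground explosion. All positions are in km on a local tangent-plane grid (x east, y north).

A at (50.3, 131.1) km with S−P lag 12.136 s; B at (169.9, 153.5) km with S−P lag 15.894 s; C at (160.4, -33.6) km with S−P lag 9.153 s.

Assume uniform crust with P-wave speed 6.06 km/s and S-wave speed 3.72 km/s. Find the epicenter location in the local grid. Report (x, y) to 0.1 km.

(91.8, 21.8)

Distance from S−P lag: d = Δt · v_P v_S / (v_P − v_S) = Δt · (6.06·3.72)/(6.06−3.72) ≈ 9.6338·Δt.
So d_A = 116.92, d_B = 153.12, d_C = 88.18 km.
Circle about each station: (x − 50.3)² + (y − 131.1)² = 116.92²; (x − 169.9)² + (y − 153.5)² = 153.12²; (x − 160.4)² + (y + 33.6)² = 88.18².
Subtracting pairs of circle equations eliminates x²+y² and gives linear equations (the radical axes):
239.2 x + 44.8 y = 22935.51
220.2 x − 329.4 y = 13034.39
Solving the 2×2 system: x ≈ 91.8, y ≈ 21.8 km.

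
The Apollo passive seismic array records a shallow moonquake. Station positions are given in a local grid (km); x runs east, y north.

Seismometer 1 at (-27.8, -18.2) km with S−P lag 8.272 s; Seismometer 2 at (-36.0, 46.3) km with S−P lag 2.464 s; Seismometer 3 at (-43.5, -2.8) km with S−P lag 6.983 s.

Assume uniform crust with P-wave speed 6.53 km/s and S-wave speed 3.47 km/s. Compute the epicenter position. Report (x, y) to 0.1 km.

Distance from S−P lag: d = Δt · v_P v_S / (v_P − v_S) = Δt · (6.53·3.47)/(6.53−3.47) ≈ 7.4049·Δt.
So d_Seismometer 1 = 61.25, d_Seismometer 2 = 18.25, d_Seismometer 3 = 51.71 km.
Circle about each station: (x + 27.8)² + (y + 18.2)² = 61.25²; (x + 36.0)² + (y − 46.3)² = 18.25²; (x + 43.5)² + (y + 2.8)² = 51.71².
Subtracting pairs of circle equations eliminates x²+y² and gives linear equations (the radical axes):
-16.4 x + 129.0 y = 5754.11
-31.4 x + 30.8 y = 1873.65
Solving the 2×2 system: x ≈ -18.2, y ≈ 42.3 km.

-18.2 km east, 42.3 km north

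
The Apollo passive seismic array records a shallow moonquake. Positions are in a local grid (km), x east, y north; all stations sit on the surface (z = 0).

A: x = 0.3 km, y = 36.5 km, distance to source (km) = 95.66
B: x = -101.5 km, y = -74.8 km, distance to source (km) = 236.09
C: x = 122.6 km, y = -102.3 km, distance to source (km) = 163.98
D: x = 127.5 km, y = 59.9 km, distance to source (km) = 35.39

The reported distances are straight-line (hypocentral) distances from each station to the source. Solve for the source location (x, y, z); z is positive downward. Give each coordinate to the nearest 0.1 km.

x ≈ 93.0 km, y ≈ 58.8 km, depth ≈ 7.8 km

Each station gives a sphere (x−x_i)² + (y−y_i)² + z² = d_i² (stations at z=0).
Subtracting the A sphere from B and C: z² cancels, leaving linear equations in x and y:
-203.6 x − 222.6 y = -32022.70
244.6 x − 277.6 y = 6425.11
Solving: x ≈ 92.998, y ≈ 58.798 km (keep extra digits for the depth step; rounded: 93.0, 58.8).
Then from the A sphere: z² = 95.66² − (x − 0.3)² − (y − 36.5)² with x = 92.998, y = 58.798, so z ≈ 7.792 ≈ 7.8 km.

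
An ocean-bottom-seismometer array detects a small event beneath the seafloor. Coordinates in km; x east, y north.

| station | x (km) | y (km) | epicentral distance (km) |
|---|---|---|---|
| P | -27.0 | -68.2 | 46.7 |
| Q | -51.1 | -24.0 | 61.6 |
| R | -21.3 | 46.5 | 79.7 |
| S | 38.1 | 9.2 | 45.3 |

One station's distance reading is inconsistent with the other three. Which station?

P

Solve using three stations at a time. Using Q, R, S (subtract circle equations pairwise → linear system) gives (x, y) ≈ (10.4, -26.6).
Distances from that point to each station vs reported:
  P: calculated 56.0 vs reported 46.7 → residual 9.3 km
  Q: calculated 61.6 vs reported 61.6 → residual 0.0 km
  R: calculated 79.7 vs reported 79.7 → residual 0.0 km
  S: calculated 45.3 vs reported 45.3 → residual 0.0 km
Q, R, S are mutually consistent (residuals ≈ 0); P is off by 9.3 km.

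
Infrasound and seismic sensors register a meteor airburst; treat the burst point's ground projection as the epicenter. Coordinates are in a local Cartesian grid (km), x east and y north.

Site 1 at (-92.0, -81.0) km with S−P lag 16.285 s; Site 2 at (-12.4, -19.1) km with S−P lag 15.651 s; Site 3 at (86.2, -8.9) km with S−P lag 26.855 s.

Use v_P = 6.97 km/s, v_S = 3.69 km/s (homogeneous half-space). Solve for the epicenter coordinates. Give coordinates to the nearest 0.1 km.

Distance from S−P lag: d = Δt · v_P v_S / (v_P − v_S) = Δt · (6.97·3.69)/(6.97−3.69) ≈ 7.8412·Δt.
So d_Site 1 = 127.69, d_Site 2 = 122.72, d_Site 3 = 210.58 km.
Circle about each station: (x + 92.0)² + (y + 81.0)² = 127.69²; (x + 12.4)² + (y + 19.1)² = 122.72²; (x − 86.2)² + (y + 8.9)² = 210.58².
Subtracting pairs of circle equations eliminates x²+y² and gives linear equations (the radical axes):
159.2 x + 123.8 y = -13261.89
356.4 x + 144.2 y = -35554.55
Solving the 2×2 system: x ≈ -117.6, y ≈ 44.1 km.

x ≈ -117.6 km, y ≈ 44.1 km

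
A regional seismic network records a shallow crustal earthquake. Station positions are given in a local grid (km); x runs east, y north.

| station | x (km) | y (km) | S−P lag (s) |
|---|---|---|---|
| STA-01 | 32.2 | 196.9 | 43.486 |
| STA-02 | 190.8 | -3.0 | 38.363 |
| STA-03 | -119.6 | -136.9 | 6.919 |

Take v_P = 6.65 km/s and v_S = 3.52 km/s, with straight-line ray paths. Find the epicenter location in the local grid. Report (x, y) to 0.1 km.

Distance from S−P lag: d = Δt · v_P v_S / (v_P − v_S) = Δt · (6.65·3.52)/(6.65−3.52) ≈ 7.4786·Δt.
So d_STA-01 = 325.21, d_STA-02 = 286.90, d_STA-03 = 51.74 km.
Circle about each station: (x − 32.2)² + (y − 196.9)² = 325.21²; (x − 190.8)² + (y + 3.0)² = 286.90²; (x + 119.6)² + (y + 136.9)² = 51.74².
Subtracting the STA-01 equation from the STA-02 and STA-03 equations removes the quadratic terms:
317.2 x − 399.8 y = 20057.12
-303.6 x − 667.6 y = 96323.84
Solving the 2×2 system: x ≈ -75.4, y ≈ -110.0 km.

-75.4 km east, -110.0 km north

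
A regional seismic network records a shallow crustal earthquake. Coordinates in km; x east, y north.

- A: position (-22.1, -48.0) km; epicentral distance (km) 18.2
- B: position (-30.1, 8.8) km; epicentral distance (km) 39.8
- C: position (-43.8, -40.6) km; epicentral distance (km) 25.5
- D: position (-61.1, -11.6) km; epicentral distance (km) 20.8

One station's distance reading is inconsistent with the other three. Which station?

D

Solve using three stations at a time. Using A, B, C (subtract circle equations pairwise → linear system) gives (x, y) ≈ (-20.7, -29.9).
Distances from that point to each station vs reported:
  A: calculated 18.2 vs reported 18.2 → residual 0.0 km
  B: calculated 39.8 vs reported 39.8 → residual 0.0 km
  C: calculated 25.5 vs reported 25.5 → residual 0.0 km
  D: calculated 44.4 vs reported 20.8 → residual 23.6 km
A, B, C are mutually consistent (residuals ≈ 0); D is off by 23.6 km.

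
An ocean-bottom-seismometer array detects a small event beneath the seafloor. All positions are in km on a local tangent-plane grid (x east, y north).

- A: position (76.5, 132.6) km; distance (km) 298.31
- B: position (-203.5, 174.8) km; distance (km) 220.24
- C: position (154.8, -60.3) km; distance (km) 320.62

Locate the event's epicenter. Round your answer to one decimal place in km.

Circle about each station: (x − 76.5)² + (y − 132.6)² = 298.31²; (x + 203.5)² + (y − 174.8)² = 220.24²; (x − 154.8)² + (y + 60.3)² = 320.62².
Subtracting the A equation from the B and C equations removes the quadratic terms:
-560.0 x + 84.4 y = 89015.48
156.6 x − 385.8 y = -9644.21
Solving the 2×2 system: x ≈ -165.3, y ≈ -42.1 km.

x ≈ -165.3 km, y ≈ -42.1 km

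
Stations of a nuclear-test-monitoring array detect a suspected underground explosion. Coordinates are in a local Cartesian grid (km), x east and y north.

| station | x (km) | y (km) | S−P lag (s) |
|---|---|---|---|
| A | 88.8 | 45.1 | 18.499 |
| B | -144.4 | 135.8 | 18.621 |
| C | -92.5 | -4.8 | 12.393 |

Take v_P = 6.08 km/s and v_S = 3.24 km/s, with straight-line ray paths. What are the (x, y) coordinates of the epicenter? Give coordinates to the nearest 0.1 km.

Distance from S−P lag: d = Δt · v_P v_S / (v_P − v_S) = Δt · (6.08·3.24)/(6.08−3.24) ≈ 6.9363·Δt.
So d_A = 128.32, d_B = 129.16, d_C = 85.96 km.
Circle about each station: (x − 88.8)² + (y − 45.1)² = 128.32²; (x + 144.4)² + (y − 135.8)² = 129.16²; (x + 92.5)² + (y + 4.8)² = 85.96².
Subtracting pairs of circle equations eliminates x²+y² and gives linear equations (the radical axes):
-466.4 x + 181.4 y = 29157.27
-362.6 x − 99.8 y = 7736.74
Solving the 2×2 system: x ≈ -38.4, y ≈ 62.0 km.

x ≈ -38.4 km, y ≈ 62.0 km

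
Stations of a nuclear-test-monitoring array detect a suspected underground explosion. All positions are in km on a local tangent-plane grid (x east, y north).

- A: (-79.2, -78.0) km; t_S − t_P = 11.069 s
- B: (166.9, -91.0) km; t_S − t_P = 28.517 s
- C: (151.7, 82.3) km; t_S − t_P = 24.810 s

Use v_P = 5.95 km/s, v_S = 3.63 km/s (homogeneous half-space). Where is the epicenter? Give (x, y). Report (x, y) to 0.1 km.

Distance from S−P lag: d = Δt · v_P v_S / (v_P − v_S) = Δt · (5.95·3.63)/(5.95−3.63) ≈ 9.3097·Δt.
So d_A = 103.05, d_B = 265.48, d_C = 230.97 km.
Circle about each station: (x + 79.2)² + (y + 78.0)² = 103.05²; (x − 166.9)² + (y + 91.0)² = 265.48²; (x − 151.7)² + (y − 82.3)² = 230.97².
Subtracting the A equation from the B and C equations removes the quadratic terms:
492.2 x − 26.0 y = -36080.36
461.8 x + 320.6 y = -25298.30
Solving the 2×2 system: x ≈ -72.0, y ≈ 24.8 km.
Check against A (with the unrounded x, y): √((x + 79.2)²+(y + 78.0)²) = 103.05 ≈ 103.05 km. ✓

-72.0 km east, 24.8 km north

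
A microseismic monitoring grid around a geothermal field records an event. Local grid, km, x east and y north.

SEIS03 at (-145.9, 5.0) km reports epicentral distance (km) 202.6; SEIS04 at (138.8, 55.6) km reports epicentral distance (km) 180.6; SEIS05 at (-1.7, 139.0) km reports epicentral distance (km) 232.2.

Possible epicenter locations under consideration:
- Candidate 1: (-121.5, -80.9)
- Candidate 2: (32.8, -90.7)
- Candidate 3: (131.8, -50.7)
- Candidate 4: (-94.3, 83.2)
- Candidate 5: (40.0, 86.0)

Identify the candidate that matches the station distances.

Candidate 2

For each candidate, compare |candidate − station| to the reported distance:
Candidate 1: residuals SEIS03 113.3, SEIS04 113.3, SEIS05 18.2 → max 113.3 km
Candidate 2: residuals SEIS03 0.1, SEIS04 0.1, SEIS05 0.1 → max 0.1 km
Candidate 3: residuals SEIS03 80.6, SEIS04 74.1, SEIS05 0.2 → max 80.6 km
Candidate 4: residuals SEIS03 108.9, SEIS04 54.1, SEIS05 124.1 → max 124.1 km
Candidate 5: residuals SEIS03 0.2, SEIS04 77.2, SEIS05 164.8 → max 164.8 km
Only Candidate 2 has all residuals ≈ 0.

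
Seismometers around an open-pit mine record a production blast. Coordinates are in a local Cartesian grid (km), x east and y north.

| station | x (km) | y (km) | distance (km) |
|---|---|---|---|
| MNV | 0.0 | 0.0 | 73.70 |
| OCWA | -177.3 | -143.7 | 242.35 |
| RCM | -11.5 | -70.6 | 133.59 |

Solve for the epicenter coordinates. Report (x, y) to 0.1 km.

Circle about each station: x² + y² = 73.70²; (x + 177.3)² + (y + 143.7)² = 242.35²; (x + 11.5)² + (y + 70.6)² = 133.59².
Subtracting pairs of circle equations eliminates x²+y² and gives linear equations (the radical axes):
-354.6 x − 287.4 y = -1216.85
-23.0 x − 141.2 y = -7297.99
Solving the 2×2 system: x ≈ -44.3, y ≈ 58.9 km.

-44.3 km east, 58.9 km north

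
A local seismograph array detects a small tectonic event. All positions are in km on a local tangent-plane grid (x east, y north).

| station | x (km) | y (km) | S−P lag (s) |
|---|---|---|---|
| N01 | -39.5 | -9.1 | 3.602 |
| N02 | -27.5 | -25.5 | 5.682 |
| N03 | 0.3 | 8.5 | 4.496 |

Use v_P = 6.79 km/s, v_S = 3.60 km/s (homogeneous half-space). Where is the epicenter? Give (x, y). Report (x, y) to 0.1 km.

Distance from S−P lag: d = Δt · v_P v_S / (v_P − v_S) = Δt · (6.79·3.60)/(6.79−3.60) ≈ 7.6627·Δt.
So d_N01 = 27.60, d_N02 = 43.54, d_N03 = 34.45 km.
Circle about each station: (x + 39.5)² + (y + 9.1)² = 27.60²; (x + 27.5)² + (y + 25.5)² = 43.54²; (x − 0.3)² + (y − 8.5)² = 34.45².
Subtracting the N01 equation from the N02 and N03 equations removes the quadratic terms:
24.0 x − 32.8 y = -1370.53
79.6 x + 35.2 y = -1995.76
Solving the 2×2 system: x ≈ -32.9, y ≈ 17.7 km.
Check against N01 (with the unrounded x, y): √((x + 39.5)²+(y + 9.1)²) = 27.61 ≈ 27.60 km. ✓

x ≈ -32.9 km, y ≈ 17.7 km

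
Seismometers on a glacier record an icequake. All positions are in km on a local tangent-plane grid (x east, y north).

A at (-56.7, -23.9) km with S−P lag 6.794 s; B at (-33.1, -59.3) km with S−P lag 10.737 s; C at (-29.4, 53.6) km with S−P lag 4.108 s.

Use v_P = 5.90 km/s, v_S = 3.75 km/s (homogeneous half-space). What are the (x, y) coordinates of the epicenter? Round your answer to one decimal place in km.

-70.7 km east, 44.6 km north

Distance from S−P lag: d = Δt · v_P v_S / (v_P − v_S) = Δt · (5.90·3.75)/(5.90−3.75) ≈ 10.2907·Δt.
So d_A = 69.91, d_B = 110.49, d_C = 42.27 km.
Circle about each station: (x + 56.7)² + (y + 23.9)² = 69.91²; (x + 33.1)² + (y + 59.3)² = 110.49²; (x + 29.4)² + (y − 53.6)² = 42.27².
Subtracting pairs of circle equations eliminates x²+y² and gives linear equations (the radical axes):
47.2 x − 70.8 y = -6494.63
54.6 x + 155.0 y = 3051.88
Solving the 2×2 system: x ≈ -70.7, y ≈ 44.6 km.
Check against A (with the unrounded x, y): √((x + 56.7)²+(y + 23.9)²) = 69.91 ≈ 69.91 km. ✓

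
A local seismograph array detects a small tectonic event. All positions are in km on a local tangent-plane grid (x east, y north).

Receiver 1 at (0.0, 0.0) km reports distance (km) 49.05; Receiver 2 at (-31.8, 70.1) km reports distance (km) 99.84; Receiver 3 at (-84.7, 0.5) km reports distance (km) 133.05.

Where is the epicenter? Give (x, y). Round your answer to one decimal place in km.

48.0 km east, 10.1 km north

Circle about each station: x² + y² = 49.05²; (x + 31.8)² + (y − 70.1)² = 99.84²; (x + 84.7)² + (y − 0.5)² = 133.05².
Subtracting pairs of circle equations eliminates x²+y² and gives linear equations (the radical axes):
-63.6 x + 140.2 y = -1636.87
-169.4 x + 1.0 y = -8122.06
Solving the 2×2 system: x ≈ 48.0, y ≈ 10.1 km.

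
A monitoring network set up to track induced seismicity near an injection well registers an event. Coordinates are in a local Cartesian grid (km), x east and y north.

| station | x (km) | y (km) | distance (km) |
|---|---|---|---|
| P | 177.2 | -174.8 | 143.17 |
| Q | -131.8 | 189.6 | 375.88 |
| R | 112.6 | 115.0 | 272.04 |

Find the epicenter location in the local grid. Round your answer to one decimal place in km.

36.9 km east, -146.3 km north

Circle about each station: (x − 177.2)² + (y + 174.8)² = 143.17²; (x + 131.8)² + (y − 189.6)² = 375.88²; (x − 112.6)² + (y − 115.0)² = 272.04².
Subtracting the P equation from the Q and R equations removes the quadratic terms:
-618.0 x + 728.8 y = -129423.61
-129.2 x + 579.6 y = -89559.23
Solving the 2×2 system: x ≈ 36.9, y ≈ -146.3 km.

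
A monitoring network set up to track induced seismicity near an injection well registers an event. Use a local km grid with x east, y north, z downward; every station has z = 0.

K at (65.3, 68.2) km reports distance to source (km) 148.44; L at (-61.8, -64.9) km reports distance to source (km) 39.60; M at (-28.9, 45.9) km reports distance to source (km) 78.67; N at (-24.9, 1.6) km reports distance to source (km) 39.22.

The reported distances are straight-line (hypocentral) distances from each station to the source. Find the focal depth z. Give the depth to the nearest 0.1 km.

Each station gives a sphere (x−x_i)² + (y−y_i)² + z² = d_i² (stations at z=0).
Subtracting the K sphere from L and M: z² cancels, leaving linear equations in x and y:
-254.2 x − 266.2 y = 19582.19
-188.4 x − 44.6 y = 9872.15
Solving: x ≈ -45.204, y ≈ -30.395 km (keep extra digits for the depth step; rounded: -45.2, -30.4).
Then from the K sphere: z² = 148.44² − (x − 65.3)² − (y − 68.2)² with x = -45.204, y = -30.395, so z ≈ 10.116 ≈ 10.1 km.
Check against N (with the unrounded solution): distance 39.22 ≈ 39.22 km. ✓

10.1 km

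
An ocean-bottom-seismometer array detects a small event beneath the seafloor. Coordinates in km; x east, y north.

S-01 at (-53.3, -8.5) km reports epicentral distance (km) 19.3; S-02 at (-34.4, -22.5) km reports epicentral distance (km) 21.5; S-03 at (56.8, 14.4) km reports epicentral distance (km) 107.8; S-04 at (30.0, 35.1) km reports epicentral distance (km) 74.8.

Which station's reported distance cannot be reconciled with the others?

S-03

Solve using three stations at a time. Using S-01, S-02, S-04 (subtract circle equations pairwise → linear system) gives (x, y) ≈ (-35.5, -1.0).
Distances from that point to each station vs reported:
  S-01: calculated 19.3 vs reported 19.3 → residual 0.0 km
  S-02: calculated 21.5 vs reported 21.5 → residual 0.0 km
  S-03: calculated 93.6 vs reported 107.8 → residual 14.2 km
  S-04: calculated 74.8 vs reported 74.8 → residual 0.0 km
S-01, S-02, S-04 are mutually consistent (residuals ≈ 0); S-03 is off by 14.2 km.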